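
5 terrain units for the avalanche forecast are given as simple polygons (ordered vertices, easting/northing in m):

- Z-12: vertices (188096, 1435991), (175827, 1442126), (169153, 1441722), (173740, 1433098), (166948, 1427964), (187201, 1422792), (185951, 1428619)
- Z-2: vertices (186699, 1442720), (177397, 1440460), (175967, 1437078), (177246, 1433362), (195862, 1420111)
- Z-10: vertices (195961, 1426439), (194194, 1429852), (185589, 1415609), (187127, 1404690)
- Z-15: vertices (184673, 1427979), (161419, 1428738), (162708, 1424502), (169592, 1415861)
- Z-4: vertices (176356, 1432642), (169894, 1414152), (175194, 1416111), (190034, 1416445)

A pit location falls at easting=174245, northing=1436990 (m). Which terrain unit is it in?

Cast a ray rightward from (174245, 1436990). For each polygon, the edges (by vertex number in listed order) whose endpoints lie on opposite sides of northing = 1436990, where each meets that height, and whether that is right or left of the point:
Z-12: 1–2 at easting≈186098.2 (right), 3–4 at easting≈171669.9 (left) → 1 crossing.
Z-2: 3–4 at easting≈175997.3 (right), 5–1 at easting≈189021.3 (right) → 2 crossings.
Z-10: no edge straddles that height → 0 crossings.
Z-15: no edge straddles that height → 0 crossings.
Z-4: no edge straddles that height → 0 crossings.
Only Z-12 has an odd count, so the point is inside Z-12.

Z-12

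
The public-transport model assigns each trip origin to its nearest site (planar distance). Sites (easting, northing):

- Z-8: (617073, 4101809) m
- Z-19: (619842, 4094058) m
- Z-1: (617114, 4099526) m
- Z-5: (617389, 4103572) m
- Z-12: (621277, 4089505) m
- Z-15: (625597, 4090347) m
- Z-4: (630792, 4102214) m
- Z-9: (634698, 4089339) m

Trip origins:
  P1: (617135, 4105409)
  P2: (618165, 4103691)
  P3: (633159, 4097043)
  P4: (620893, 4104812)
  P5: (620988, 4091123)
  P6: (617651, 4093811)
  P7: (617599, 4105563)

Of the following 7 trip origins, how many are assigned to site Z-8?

P1 → Z-5
P2 → Z-5
P3 → Z-4
P4 → Z-5
P5 → Z-12
P6 → Z-19
P7 → Z-5
0 of the 7 go to Z-8.

0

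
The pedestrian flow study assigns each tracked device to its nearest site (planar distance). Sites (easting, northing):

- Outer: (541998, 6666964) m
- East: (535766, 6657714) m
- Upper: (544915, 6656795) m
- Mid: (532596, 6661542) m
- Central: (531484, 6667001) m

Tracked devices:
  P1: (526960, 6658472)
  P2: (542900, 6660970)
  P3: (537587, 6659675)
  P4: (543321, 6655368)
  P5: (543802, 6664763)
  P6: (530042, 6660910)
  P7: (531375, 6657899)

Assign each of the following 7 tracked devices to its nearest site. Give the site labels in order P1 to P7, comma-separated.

P1 → Mid (d²=41189396.00)
P2 → Upper (d²=21490850.00)
P3 → East (d²=7161562.00)
P4 → Upper (d²=4577165.00)
P5 → Outer (d²=8098817.00)
P6 → Mid (d²=6922340.00)
P7 → Mid (d²=14762290.00)

Mid, Upper, East, Upper, Outer, Mid, Mid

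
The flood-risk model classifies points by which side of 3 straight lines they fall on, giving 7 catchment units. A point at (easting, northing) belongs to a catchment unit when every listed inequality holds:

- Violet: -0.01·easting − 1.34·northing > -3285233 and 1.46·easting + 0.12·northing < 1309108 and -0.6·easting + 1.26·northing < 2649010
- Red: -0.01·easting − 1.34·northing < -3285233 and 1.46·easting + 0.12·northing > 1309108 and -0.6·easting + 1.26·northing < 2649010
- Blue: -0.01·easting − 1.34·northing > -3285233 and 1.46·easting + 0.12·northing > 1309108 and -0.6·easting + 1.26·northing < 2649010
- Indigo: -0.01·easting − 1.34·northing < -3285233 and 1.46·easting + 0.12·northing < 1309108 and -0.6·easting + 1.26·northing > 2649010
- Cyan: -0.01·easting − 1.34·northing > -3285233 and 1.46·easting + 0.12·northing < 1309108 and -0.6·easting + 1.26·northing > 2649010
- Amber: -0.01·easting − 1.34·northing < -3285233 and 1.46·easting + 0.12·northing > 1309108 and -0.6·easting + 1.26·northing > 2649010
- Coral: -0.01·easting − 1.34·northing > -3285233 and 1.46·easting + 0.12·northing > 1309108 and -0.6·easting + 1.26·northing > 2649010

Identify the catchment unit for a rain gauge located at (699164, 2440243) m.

-0.01·699164 − 1.34·2440243 = -3276917.260, which is > -3285233
1.46·699164 + 0.12·2440243 = 1313608.600, which is > 1309108
-0.6·699164 + 1.26·2440243 = 2655207.780, which is > 2649010
This sign pattern matches Coral.

Coral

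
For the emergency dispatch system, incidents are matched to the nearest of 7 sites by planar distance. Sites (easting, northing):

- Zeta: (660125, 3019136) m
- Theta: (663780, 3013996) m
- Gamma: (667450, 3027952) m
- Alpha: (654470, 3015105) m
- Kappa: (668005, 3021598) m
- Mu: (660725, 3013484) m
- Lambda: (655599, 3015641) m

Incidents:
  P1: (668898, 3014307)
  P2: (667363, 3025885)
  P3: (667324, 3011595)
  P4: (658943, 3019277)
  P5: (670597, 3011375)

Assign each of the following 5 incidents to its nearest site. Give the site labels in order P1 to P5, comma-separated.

P1 → Theta (d²=26290645.00)
P2 → Gamma (d²=4280058.00)
P3 → Theta (d²=18324737.00)
P4 → Zeta (d²=1417005.00)
P5 → Theta (d²=53341130.00)

Theta, Gamma, Theta, Zeta, Theta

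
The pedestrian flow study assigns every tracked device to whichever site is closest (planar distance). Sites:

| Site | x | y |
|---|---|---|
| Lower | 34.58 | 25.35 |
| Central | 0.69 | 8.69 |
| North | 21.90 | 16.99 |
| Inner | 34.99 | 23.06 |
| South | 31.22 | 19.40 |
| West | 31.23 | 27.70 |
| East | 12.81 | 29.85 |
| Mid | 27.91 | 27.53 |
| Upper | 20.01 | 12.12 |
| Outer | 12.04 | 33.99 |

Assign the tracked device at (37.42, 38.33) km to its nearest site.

West

Squared distances to each site:
Lower: 176.546; Central: 2227.623; North: 696.266; Inner: 239.078; South: 396.785; West: 151.313; East: 677.562; Mid: 207.080; Upper: 990.072; Outer: 662.980.
Minimum at West.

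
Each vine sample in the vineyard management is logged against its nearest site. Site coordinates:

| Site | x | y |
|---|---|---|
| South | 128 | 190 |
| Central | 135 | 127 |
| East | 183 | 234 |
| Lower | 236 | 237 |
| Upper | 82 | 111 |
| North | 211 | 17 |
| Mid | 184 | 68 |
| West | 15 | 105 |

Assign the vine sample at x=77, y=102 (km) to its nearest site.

Squared distances to each site:
South: 10345.000; Central: 3989.000; East: 28660.000; Lower: 43506.000; Upper: 106.000; North: 25181.000; Mid: 12605.000; West: 3853.000.
Minimum at Upper.

Upper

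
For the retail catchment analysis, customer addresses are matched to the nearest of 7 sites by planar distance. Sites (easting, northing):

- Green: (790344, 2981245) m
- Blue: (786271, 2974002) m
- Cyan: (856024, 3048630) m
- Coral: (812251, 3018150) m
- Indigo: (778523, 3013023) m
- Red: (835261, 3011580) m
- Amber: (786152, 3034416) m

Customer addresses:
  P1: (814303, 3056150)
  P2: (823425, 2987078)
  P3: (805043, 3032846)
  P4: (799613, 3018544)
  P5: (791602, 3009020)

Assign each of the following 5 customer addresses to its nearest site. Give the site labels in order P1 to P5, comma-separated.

Amber, Red, Coral, Coral, Indigo

P1 → Amber (d²=1264845557.00)
P2 → Red (d²=740438900.00)
P3 → Coral (d²=267927680.00)
P4 → Coral (d²=159874280.00)
P5 → Indigo (d²=187084250.00)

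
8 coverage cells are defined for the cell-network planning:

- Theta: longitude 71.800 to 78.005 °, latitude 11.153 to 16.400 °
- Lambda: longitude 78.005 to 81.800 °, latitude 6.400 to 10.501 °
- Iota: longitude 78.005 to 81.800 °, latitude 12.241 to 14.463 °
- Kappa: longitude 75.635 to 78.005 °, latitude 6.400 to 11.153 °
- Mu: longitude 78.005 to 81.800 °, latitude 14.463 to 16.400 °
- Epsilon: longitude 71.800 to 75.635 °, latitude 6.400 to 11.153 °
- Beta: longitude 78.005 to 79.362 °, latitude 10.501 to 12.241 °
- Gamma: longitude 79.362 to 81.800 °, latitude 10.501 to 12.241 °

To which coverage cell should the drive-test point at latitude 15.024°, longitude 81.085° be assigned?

Mu

The point has longitude = 81.085 and latitude = 15.024.
Only Mu satisfies 78.005 ≤ longitude ≤ 81.800 and 14.463 ≤ latitude ≤ 16.400.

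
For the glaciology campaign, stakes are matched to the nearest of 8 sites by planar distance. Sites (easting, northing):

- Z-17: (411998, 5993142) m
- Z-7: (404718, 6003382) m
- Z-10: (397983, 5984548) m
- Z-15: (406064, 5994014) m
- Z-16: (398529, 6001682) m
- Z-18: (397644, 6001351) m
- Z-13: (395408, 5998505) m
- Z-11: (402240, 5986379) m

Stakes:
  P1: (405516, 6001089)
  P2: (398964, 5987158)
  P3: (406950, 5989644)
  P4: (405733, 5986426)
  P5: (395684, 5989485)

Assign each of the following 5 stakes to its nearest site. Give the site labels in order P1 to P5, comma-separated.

P1 → Z-7 (d²=5894653.00)
P2 → Z-10 (d²=7774461.00)
P3 → Z-15 (d²=19881896.00)
P4 → Z-11 (d²=12203258.00)
P5 → Z-10 (d²=29659370.00)

Z-7, Z-10, Z-15, Z-11, Z-10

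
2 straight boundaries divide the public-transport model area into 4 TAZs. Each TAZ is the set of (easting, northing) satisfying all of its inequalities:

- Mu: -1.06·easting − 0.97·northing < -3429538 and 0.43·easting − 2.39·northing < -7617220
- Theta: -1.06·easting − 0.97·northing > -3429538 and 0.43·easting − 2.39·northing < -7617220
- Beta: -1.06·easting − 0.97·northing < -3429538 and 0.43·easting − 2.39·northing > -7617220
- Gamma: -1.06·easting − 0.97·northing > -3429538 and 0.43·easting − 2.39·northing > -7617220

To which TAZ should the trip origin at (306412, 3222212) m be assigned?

Beta

-1.06·306412 − 0.97·3222212 = -3450342.360, which is < -3429538
0.43·306412 − 2.39·3222212 = -7569329.520, which is > -7617220
This sign pattern matches Beta.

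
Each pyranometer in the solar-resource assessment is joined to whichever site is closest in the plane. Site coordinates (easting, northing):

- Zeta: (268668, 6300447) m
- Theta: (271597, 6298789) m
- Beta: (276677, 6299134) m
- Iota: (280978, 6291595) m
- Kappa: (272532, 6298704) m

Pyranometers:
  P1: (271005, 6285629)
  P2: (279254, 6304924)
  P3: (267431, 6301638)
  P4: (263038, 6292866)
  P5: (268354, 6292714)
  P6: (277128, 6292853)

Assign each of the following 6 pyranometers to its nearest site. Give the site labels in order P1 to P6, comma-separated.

Iota, Beta, Zeta, Zeta, Theta, Iota

P1 → Iota (d²=135053885.00)
P2 → Beta (d²=40165029.00)
P3 → Zeta (d²=2948650.00)
P4 → Zeta (d²=89168461.00)
P5 → Theta (d²=47422674.00)
P6 → Iota (d²=16405064.00)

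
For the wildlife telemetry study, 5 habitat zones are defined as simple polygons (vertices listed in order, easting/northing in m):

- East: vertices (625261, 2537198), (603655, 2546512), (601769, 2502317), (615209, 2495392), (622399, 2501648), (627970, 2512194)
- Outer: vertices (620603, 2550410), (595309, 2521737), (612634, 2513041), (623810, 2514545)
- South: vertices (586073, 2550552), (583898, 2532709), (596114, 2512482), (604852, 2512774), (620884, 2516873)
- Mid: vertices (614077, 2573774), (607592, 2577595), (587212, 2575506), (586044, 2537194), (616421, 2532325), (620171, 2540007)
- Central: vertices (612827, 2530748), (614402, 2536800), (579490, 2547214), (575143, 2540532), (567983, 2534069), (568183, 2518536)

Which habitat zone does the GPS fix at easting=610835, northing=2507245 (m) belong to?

Cast a ray rightward from (610835, 2507245). For each polygon, the edges (by vertex number in listed order) whose endpoints lie on opposite sides of northing = 2507245, where each meets that height, and whether that is right or left of the point:
East: 2–3 at easting≈601979.3 (left), 5–6 at easting≈625355.7 (right) → 1 crossing.
Outer: no edge straddles that height → 0 crossings.
South: no edge straddles that height → 0 crossings.
Mid: no edge straddles that height → 0 crossings.
Central: no edge straddles that height → 0 crossings.
Only East has an odd count, so the point is inside East.

East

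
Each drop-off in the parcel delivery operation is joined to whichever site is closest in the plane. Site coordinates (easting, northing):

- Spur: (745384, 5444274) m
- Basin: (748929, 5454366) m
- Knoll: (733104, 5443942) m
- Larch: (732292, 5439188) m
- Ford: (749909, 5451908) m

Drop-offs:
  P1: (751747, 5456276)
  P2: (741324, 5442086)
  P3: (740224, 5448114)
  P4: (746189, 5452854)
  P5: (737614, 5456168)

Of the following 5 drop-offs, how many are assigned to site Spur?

P1 → Basin
P2 → Spur
P3 → Spur
P4 → Basin
P5 → Basin
2 of the 5 go to Spur.

2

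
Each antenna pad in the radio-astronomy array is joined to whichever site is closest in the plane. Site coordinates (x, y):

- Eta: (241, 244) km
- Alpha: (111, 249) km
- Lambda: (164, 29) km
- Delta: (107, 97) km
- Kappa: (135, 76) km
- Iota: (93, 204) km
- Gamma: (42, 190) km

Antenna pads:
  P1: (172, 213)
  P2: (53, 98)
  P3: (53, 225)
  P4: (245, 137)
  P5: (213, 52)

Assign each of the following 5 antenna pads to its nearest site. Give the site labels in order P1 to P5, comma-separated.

Alpha, Delta, Gamma, Eta, Lambda

P1 → Alpha (d²=5017.00)
P2 → Delta (d²=2917.00)
P3 → Gamma (d²=1346.00)
P4 → Eta (d²=11465.00)
P5 → Lambda (d²=2930.00)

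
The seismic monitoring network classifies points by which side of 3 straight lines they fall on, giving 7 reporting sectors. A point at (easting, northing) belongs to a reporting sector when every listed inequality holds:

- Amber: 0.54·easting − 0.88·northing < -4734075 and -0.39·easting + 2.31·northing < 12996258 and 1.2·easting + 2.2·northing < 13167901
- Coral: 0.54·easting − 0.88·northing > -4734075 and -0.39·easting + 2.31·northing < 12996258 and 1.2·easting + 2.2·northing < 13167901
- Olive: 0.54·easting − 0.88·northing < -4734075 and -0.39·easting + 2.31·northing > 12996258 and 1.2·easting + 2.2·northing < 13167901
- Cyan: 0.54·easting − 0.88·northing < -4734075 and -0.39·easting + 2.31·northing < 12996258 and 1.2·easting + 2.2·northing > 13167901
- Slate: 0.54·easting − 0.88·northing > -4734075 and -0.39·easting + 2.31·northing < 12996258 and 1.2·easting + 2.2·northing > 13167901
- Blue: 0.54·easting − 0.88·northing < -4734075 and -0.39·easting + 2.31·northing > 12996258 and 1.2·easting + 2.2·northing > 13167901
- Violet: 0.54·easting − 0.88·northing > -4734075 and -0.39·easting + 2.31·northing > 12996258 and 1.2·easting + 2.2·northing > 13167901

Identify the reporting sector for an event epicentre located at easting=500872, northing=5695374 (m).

0.54·500872 − 0.88·5695374 = -4741458.240, which is < -4734075
-0.39·500872 + 2.31·5695374 = 12960973.860, which is < 12996258
1.2·500872 + 2.2·5695374 = 13130869.200, which is < 13167901
This sign pattern matches Amber.

Amber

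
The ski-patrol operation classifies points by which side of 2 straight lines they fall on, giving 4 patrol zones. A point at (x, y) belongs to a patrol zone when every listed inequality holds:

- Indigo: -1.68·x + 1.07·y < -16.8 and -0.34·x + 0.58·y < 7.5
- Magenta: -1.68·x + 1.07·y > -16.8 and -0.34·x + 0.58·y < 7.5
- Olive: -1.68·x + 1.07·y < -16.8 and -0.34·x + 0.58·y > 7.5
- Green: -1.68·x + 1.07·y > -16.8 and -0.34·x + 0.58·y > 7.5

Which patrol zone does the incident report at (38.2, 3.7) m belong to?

Indigo

-1.68·38.2 + 1.07·3.7 = -60.217, which is < -16.8
-0.34·38.2 + 0.58·3.7 = -10.842, which is < 7.5
This sign pattern matches Indigo.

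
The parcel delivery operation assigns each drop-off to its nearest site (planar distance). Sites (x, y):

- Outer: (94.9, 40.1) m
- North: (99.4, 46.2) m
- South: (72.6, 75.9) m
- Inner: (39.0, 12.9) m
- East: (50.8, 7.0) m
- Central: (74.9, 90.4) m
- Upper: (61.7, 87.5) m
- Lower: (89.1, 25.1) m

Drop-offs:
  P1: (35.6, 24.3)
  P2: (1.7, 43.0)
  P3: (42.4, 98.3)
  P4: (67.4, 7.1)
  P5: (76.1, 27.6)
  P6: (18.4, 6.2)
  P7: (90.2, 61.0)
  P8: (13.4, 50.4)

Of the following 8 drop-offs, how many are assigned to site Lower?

1

P1 → Inner
P2 → Inner
P3 → Upper
P4 → East
P5 → Lower
P6 → Inner
P7 → North
P8 → Inner
1 of the 8 goes to Lower.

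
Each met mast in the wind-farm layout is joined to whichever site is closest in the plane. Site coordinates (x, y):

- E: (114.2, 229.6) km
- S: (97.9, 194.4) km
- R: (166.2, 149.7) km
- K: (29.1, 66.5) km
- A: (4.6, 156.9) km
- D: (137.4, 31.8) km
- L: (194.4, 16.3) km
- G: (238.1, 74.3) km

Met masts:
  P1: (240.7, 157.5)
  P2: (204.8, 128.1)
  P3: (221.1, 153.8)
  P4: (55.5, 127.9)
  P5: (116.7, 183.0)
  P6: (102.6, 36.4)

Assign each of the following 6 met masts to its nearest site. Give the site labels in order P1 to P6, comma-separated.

P1 → R (d²=5611.09)
P2 → R (d²=1956.52)
P3 → R (d²=3030.82)
P4 → A (d²=3431.81)
P5 → S (d²=483.40)
P6 → D (d²=1232.20)

R, R, R, A, S, D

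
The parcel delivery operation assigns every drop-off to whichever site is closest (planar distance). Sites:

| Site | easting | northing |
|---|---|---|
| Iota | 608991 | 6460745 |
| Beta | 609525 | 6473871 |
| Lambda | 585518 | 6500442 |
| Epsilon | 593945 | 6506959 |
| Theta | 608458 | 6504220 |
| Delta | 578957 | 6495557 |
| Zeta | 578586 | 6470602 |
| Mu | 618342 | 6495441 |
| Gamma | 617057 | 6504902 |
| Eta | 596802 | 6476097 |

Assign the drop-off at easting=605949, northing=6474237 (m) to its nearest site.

Squared distances to each site:
Iota: 191287828.000; Beta: 12921732.000; Lambda: 1104127786.000; Epsilon: 1214825300.000; Theta: 905275370.000; Delta: 1183110464.000; Zeta: 761946994.000; Mu: 603196065.000; Gamma: 1063729889.000; Eta: 87127209.000.
Minimum at Beta.

Beta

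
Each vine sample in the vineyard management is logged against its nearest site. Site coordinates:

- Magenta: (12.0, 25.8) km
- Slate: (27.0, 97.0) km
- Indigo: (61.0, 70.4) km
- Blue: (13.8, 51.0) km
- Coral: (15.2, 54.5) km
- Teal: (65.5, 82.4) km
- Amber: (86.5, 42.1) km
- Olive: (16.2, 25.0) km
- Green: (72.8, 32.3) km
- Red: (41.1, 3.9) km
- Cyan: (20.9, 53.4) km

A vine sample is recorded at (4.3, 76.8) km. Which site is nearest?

Squared distances to each site:
Magenta: 2660.290; Slate: 923.330; Indigo: 3255.850; Blue: 755.890; Coral: 616.100; Teal: 3776.800; Amber: 7960.930; Olive: 2824.850; Green: 6672.500; Red: 6668.650; Cyan: 823.120.
Minimum at Coral.

Coral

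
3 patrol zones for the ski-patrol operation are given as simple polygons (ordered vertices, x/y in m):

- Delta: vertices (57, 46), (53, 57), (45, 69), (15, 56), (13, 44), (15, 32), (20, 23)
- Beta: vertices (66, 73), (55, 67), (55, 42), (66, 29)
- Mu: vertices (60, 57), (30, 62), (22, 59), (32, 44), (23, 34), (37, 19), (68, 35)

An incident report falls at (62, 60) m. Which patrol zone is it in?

Beta

Cast a ray rightward from (62, 60). For each polygon, the edges (by vertex number in listed order) whose endpoints lie on opposite sides of y = 60, where each meets that height, and whether that is right or left of the point:
Delta: 2–3 at x≈51.0 (left), 3–4 at x≈24.2 (left) → 0 crossings.
Beta: 2–3 at x≈55.0 (left), 4–1 at x≈66.0 (right) → 1 crossing.
Mu: 1–2 at x≈42.0 (left), 2–3 at x≈24.7 (left) → 0 crossings.
Only Beta has an odd count, so the point is inside Beta.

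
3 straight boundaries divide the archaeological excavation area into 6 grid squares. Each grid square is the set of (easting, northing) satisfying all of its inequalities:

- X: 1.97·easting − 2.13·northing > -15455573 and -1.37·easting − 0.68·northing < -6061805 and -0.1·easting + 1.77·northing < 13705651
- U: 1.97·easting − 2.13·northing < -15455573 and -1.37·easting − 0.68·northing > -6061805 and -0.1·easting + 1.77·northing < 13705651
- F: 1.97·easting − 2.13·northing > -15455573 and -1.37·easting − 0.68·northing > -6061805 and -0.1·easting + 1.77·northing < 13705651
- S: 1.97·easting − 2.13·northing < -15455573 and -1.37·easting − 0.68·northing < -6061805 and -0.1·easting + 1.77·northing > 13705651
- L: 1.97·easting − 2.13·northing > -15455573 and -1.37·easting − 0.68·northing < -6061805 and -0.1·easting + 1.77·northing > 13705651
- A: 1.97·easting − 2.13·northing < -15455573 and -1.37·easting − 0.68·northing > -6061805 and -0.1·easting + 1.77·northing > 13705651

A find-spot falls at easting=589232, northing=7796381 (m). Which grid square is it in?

1.97·589232 − 2.13·7796381 = -15445504.490, which is > -15455573
-1.37·589232 − 0.68·7796381 = -6108786.920, which is < -6061805
-0.1·589232 + 1.77·7796381 = 13740671.170, which is > 13705651
This sign pattern matches L.

L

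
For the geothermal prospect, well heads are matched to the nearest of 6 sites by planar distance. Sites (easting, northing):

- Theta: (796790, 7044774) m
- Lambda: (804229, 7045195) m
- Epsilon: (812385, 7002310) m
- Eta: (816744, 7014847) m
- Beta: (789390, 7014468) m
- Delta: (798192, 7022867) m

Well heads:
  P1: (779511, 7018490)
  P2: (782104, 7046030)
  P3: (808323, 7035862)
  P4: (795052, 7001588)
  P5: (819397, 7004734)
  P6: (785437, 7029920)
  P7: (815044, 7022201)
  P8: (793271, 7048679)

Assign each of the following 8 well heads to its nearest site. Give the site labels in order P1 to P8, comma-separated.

Beta, Theta, Lambda, Beta, Epsilon, Delta, Eta, Theta

P1 → Beta (d²=113771125.00)
P2 → Theta (d²=217256132.00)
P3 → Lambda (d²=103865725.00)
P4 → Beta (d²=197952644.00)
P5 → Epsilon (d²=55043920.00)
P6 → Delta (d²=212434834.00)
P7 → Eta (d²=56971316.00)
P8 → Theta (d²=27632386.00)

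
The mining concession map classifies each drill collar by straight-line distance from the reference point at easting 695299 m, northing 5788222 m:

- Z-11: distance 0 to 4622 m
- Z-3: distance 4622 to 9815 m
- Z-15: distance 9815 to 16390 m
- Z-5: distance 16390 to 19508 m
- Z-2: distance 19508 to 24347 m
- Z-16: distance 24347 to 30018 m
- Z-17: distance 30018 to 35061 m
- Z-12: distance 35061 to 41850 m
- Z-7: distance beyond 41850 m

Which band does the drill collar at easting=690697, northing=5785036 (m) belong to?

Distance = √((690697−695299)² + (5785036−5788222)²) = √(21178404.000 + 10150596.000) = 5597.231 m.
4622 ≤ 5597.231 < 9815 → Z-3.

Z-3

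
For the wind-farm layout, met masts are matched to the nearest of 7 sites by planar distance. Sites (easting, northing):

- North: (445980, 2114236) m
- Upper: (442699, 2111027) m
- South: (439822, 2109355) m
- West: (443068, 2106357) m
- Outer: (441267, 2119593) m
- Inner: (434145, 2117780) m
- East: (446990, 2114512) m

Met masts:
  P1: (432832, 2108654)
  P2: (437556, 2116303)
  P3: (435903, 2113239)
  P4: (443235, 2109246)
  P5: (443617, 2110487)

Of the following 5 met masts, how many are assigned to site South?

P1 → South
P2 → Inner
P3 → Inner
P4 → Upper
P5 → Upper
1 of the 5 goes to South.

1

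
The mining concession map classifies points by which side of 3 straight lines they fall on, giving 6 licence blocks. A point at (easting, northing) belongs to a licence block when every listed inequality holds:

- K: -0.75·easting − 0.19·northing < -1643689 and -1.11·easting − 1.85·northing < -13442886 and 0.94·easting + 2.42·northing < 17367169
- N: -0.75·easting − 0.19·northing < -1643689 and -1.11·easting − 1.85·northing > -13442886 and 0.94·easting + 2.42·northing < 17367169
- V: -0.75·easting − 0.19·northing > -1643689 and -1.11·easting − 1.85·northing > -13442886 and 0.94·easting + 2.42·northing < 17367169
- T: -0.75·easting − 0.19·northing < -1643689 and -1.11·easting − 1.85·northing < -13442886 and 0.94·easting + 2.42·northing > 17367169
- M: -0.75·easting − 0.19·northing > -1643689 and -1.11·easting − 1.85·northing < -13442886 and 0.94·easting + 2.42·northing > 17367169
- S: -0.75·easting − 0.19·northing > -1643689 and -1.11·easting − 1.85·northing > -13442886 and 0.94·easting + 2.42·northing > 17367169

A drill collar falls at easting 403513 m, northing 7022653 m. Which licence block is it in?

S

-0.75·403513 − 0.19·7022653 = -1636938.820, which is > -1643689
-1.11·403513 − 1.85·7022653 = -13439807.480, which is > -13442886
0.94·403513 + 2.42·7022653 = 17374122.480, which is > 17367169
This sign pattern matches S.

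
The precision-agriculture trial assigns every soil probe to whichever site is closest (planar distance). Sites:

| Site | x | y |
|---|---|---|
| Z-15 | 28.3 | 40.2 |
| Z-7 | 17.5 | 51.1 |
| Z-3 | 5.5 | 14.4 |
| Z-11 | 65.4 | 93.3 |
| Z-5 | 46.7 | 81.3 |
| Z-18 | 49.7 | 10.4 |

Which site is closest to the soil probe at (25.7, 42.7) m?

Z-15

Squared distances to each site:
Z-15: 13.010; Z-7: 137.800; Z-3: 1208.930; Z-11: 4136.450; Z-5: 1930.960; Z-18: 1619.290.
Minimum at Z-15.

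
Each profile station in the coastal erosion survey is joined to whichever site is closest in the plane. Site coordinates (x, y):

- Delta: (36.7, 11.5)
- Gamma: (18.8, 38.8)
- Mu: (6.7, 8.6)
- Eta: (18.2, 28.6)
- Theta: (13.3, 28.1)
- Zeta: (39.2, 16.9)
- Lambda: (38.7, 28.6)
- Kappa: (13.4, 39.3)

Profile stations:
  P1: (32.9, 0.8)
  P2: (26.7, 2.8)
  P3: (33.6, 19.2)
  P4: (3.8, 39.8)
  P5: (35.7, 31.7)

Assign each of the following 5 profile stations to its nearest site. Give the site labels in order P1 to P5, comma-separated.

P1 → Delta (d²=128.93)
P2 → Delta (d²=175.69)
P3 → Zeta (d²=36.65)
P4 → Kappa (d²=92.41)
P5 → Lambda (d²=18.61)

Delta, Delta, Zeta, Kappa, Lambda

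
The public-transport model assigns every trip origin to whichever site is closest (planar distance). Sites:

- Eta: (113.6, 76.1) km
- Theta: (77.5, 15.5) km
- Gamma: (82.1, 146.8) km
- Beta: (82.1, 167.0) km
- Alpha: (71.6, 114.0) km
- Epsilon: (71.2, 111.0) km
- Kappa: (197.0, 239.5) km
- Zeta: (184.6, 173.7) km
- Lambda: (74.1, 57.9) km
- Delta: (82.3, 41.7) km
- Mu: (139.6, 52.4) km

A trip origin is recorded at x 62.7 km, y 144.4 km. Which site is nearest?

Gamma

Squared distances to each site:
Eta: 7255.700; Theta: 16834.250; Gamma: 382.120; Beta: 887.120; Alpha: 1003.370; Epsilon: 1187.810; Kappa: 27080.500; Zeta: 15718.100; Lambda: 7612.210; Delta: 10931.450; Mu: 14377.610.
Minimum at Gamma.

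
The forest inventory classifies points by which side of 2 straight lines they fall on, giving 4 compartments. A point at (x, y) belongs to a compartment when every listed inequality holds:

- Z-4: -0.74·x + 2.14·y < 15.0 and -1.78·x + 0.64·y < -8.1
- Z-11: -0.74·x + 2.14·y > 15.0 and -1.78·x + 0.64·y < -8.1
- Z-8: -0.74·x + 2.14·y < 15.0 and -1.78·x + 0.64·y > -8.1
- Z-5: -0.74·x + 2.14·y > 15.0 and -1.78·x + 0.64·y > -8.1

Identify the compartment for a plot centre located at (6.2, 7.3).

-0.74·6.2 + 2.14·7.3 = 11.034, which is < 15.0
-1.78·6.2 + 0.64·7.3 = -6.364, which is > -8.1
This sign pattern matches Z-8.

Z-8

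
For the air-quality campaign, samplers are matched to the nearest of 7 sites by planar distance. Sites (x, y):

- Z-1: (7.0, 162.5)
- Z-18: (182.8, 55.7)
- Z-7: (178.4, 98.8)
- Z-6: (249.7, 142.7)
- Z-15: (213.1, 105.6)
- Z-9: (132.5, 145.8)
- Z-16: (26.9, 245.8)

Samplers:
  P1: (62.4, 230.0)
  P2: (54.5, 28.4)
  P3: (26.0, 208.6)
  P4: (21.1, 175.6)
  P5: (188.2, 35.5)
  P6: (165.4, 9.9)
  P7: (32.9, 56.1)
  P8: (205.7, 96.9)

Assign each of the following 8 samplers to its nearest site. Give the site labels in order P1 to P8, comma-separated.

P1 → Z-16 (d²=1509.89)
P2 → Z-18 (d²=17206.18)
P3 → Z-16 (d²=1384.65)
P4 → Z-1 (d²=370.42)
P5 → Z-18 (d²=437.20)
P6 → Z-18 (d²=2400.40)
P7 → Z-1 (d²=11991.77)
P8 → Z-15 (d²=130.45)

Z-16, Z-18, Z-16, Z-1, Z-18, Z-18, Z-1, Z-15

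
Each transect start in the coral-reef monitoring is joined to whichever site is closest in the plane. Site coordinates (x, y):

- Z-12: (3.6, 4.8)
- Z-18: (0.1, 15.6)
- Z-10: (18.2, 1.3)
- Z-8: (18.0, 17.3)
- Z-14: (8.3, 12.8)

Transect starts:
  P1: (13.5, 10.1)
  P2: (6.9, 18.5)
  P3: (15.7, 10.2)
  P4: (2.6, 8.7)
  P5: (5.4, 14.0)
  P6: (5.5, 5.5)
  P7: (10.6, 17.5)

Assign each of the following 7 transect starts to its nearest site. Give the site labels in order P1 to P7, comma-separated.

P1 → Z-14 (d²=34.33)
P2 → Z-14 (d²=34.45)
P3 → Z-8 (d²=55.70)
P4 → Z-12 (d²=16.21)
P5 → Z-14 (d²=9.85)
P6 → Z-12 (d²=4.10)
P7 → Z-14 (d²=27.38)

Z-14, Z-14, Z-8, Z-12, Z-14, Z-12, Z-14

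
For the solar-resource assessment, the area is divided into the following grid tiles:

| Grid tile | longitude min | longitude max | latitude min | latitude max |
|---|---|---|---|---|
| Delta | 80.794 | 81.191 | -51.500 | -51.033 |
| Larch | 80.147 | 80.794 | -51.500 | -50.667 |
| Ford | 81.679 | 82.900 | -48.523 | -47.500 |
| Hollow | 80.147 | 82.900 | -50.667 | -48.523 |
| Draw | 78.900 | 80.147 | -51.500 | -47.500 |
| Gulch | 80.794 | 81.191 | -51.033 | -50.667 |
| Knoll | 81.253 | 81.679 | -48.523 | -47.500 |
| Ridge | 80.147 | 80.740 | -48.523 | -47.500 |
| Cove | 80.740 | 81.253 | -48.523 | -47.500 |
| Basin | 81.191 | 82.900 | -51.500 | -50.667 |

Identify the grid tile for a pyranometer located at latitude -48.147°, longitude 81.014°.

The point has longitude = 81.014 and latitude = -48.147.
Only Cove satisfies 80.740 ≤ longitude ≤ 81.253 and -48.523 ≤ latitude ≤ -47.500.

Cove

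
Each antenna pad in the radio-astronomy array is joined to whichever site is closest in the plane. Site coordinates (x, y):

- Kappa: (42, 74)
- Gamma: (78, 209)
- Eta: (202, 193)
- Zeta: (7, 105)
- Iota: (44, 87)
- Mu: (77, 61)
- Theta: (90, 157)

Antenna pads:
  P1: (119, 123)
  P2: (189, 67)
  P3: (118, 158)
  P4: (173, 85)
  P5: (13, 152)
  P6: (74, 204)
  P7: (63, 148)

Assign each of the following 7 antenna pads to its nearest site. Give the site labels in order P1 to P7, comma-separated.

P1 → Theta (d²=1997.00)
P2 → Mu (d²=12580.00)
P3 → Theta (d²=785.00)
P4 → Mu (d²=9792.00)
P5 → Zeta (d²=2245.00)
P6 → Gamma (d²=41.00)
P7 → Theta (d²=810.00)

Theta, Mu, Theta, Mu, Zeta, Gamma, Theta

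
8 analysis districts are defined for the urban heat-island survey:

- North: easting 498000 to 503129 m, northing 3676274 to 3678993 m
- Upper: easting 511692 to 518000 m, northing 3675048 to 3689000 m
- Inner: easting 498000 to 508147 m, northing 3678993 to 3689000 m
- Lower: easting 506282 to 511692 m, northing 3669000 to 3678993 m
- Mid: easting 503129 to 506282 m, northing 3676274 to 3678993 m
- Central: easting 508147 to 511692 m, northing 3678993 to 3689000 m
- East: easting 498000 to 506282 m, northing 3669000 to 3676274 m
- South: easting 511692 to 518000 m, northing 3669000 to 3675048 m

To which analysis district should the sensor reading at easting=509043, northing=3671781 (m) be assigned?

The point has easting = 509043 and northing = 3671781.
Only Lower satisfies 506282 ≤ easting ≤ 511692 and 3669000 ≤ northing ≤ 3678993.

Lower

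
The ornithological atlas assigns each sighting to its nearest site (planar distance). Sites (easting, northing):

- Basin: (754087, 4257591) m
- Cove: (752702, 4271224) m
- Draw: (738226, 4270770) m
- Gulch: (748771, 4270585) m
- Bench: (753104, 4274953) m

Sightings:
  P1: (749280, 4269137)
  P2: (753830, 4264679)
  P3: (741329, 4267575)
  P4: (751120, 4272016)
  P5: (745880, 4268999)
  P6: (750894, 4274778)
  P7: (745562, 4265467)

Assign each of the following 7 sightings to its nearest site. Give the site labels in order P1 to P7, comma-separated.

P1 → Gulch (d²=2355785.00)
P2 → Cove (d²=44109409.00)
P3 → Draw (d²=19836634.00)
P4 → Cove (d²=3129988.00)
P5 → Gulch (d²=10873277.00)
P6 → Bench (d²=4914725.00)
P7 → Gulch (d²=36491605.00)

Gulch, Cove, Draw, Cove, Gulch, Bench, Gulch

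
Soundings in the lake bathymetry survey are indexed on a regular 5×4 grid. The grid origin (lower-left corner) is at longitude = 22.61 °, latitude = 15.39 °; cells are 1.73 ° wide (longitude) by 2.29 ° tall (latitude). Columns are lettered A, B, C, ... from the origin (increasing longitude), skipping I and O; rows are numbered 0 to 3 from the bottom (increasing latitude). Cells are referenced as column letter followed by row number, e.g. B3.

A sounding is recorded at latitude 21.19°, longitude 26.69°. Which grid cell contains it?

C2

Column index: ⌊(26.69 − 22.61) / 1.73⌋ = ⌊2.358⌋ = 2 → column C
Row offset from origin: ⌊(21.19 − 15.39) / 2.29⌋ = ⌊2.533⌋ = 2 → row 2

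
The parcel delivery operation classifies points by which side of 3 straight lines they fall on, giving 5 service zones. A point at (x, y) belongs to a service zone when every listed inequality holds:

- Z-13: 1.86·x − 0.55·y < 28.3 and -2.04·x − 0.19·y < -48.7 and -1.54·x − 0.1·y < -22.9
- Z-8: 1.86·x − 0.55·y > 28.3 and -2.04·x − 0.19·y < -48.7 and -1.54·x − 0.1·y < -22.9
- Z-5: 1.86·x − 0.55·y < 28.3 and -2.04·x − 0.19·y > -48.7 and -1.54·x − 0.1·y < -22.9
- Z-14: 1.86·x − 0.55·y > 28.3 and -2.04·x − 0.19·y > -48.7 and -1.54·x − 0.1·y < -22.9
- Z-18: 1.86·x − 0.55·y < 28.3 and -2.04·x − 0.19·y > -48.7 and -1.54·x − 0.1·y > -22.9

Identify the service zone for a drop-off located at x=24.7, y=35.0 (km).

Z-13

1.86·24.7 − 0.55·35.0 = 26.692, which is < 28.3
-2.04·24.7 − 0.19·35.0 = -57.038, which is < -48.7
-1.54·24.7 − 0.1·35.0 = -41.538, which is < -22.9
This sign pattern matches Z-13.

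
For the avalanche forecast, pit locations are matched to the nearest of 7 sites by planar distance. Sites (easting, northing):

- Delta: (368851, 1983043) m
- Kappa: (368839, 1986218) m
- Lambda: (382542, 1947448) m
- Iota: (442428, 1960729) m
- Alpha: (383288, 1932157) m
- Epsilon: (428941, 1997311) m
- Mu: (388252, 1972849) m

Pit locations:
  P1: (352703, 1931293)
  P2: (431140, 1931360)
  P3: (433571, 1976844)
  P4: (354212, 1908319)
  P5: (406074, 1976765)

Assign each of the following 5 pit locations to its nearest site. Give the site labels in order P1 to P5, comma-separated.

Alpha, Iota, Iota, Alpha, Mu

P1 → Alpha (d²=936188721.00)
P2 → Iota (d²=989957105.00)
P3 → Iota (d²=338139674.00)
P4 → Alpha (d²=1413664020.00)
P5 → Mu (d²=332958740.00)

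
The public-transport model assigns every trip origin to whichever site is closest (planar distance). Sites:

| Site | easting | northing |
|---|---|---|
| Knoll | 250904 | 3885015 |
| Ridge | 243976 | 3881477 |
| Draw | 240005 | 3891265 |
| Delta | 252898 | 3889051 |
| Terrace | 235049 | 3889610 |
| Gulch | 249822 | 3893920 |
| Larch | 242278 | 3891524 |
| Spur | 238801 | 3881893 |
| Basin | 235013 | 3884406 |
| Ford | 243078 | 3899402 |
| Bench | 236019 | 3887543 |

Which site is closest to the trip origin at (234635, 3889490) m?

Terrace

Squared distances to each site:
Knoll: 284705986.000; Ridge: 151462450.000; Draw: 31987525.000; Delta: 333729890.000; Terrace: 185796.000; Gulch: 250269869.000; Larch: 62552605.000; Spur: 75069965.000; Basin: 25989940.000; Ford: 169531993.000; Bench: 5706265.000.
Minimum at Terrace.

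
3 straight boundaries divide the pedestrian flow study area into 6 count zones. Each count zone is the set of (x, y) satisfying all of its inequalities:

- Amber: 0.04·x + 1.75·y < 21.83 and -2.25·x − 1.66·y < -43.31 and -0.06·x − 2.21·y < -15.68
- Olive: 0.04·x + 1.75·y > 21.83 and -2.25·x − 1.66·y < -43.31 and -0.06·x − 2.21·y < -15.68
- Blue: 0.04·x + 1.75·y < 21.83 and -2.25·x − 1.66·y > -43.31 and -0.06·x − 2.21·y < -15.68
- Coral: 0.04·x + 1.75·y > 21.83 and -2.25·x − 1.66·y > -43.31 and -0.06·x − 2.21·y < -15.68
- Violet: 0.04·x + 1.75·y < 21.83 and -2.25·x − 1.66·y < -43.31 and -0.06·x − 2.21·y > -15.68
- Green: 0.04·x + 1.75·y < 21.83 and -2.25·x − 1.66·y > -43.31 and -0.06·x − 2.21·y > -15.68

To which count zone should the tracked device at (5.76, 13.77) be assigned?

Coral

0.04·5.76 + 1.75·13.77 = 24.328, which is > 21.83
-2.25·5.76 − 1.66·13.77 = -35.818, which is > -43.31
-0.06·5.76 − 2.21·13.77 = -30.777, which is < -15.68
This sign pattern matches Coral.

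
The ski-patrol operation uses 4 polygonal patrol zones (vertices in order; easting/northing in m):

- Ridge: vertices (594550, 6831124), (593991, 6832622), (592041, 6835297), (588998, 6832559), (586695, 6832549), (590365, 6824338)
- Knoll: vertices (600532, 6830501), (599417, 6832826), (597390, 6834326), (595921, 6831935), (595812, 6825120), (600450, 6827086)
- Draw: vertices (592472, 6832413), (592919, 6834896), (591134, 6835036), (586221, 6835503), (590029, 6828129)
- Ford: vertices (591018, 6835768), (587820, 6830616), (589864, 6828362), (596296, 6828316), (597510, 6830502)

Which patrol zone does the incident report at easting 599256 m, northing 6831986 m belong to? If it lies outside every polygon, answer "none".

Cast a ray rightward from (599256, 6831986). For each polygon, the edges (by vertex number in listed order) whose endpoints lie on opposite sides of northing = 6831986, where each meets that height, and whether that is right or left of the point:
Ridge: 1–2 at easting≈594228.3 (left), 5–6 at easting≈586946.6 (left) → 0 crossings.
Knoll: 1–2 at easting≈599819.8 (right), 3–4 at easting≈595952.3 (left) → 1 crossing.
Draw: 4–5 at easting≈588037.2 (left), 5–1 at easting≈592228.5 (left) → 0 crossings.
Ford: 1–2 at easting≈588670.4 (left), 5–1 at easting≈595680.5 (left) → 0 crossings.
Only Knoll has an odd count, so the point is inside Knoll.

Knoll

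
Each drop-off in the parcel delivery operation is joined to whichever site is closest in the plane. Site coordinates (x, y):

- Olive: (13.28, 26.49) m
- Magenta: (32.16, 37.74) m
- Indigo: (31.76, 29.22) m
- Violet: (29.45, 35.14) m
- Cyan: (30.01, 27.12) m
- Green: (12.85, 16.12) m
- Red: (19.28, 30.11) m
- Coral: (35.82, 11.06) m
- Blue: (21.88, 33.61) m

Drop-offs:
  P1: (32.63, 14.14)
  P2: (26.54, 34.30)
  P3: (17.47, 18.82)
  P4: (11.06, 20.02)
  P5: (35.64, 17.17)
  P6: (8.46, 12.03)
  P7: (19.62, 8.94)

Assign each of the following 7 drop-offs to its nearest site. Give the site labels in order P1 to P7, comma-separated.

Coral, Violet, Green, Green, Coral, Green, Green

P1 → Coral (d²=19.66)
P2 → Violet (d²=9.17)
P3 → Green (d²=28.63)
P4 → Green (d²=18.41)
P5 → Coral (d²=37.36)
P6 → Green (d²=36.00)
P7 → Green (d²=97.39)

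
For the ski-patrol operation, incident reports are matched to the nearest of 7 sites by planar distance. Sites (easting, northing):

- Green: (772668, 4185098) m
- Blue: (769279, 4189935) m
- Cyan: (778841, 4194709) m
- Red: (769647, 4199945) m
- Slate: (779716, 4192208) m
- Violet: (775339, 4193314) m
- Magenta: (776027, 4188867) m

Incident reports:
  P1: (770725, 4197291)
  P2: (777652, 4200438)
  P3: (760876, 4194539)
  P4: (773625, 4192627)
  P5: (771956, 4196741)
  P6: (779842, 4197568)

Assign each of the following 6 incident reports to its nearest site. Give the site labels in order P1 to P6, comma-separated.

P1 → Red (d²=8205800.00)
P2 → Cyan (d²=34235162.00)
P3 → Blue (d²=91807225.00)
P4 → Violet (d²=3409765.00)
P5 → Red (d²=15597097.00)
P6 → Cyan (d²=9175882.00)

Red, Cyan, Blue, Violet, Red, Cyan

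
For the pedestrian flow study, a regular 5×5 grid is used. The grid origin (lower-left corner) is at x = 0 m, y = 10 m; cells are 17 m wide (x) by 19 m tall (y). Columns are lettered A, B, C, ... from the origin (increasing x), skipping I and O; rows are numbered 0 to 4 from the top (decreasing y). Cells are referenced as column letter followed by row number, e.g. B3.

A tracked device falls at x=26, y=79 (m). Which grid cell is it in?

Column index: ⌊(26 − 0) / 17⌋ = ⌊1.529⌋ = 1 → column B
Row offset from origin: ⌊(79 − 10) / 19⌋ = ⌊3.632⌋ = 3 → row 1 (counted from top)

B1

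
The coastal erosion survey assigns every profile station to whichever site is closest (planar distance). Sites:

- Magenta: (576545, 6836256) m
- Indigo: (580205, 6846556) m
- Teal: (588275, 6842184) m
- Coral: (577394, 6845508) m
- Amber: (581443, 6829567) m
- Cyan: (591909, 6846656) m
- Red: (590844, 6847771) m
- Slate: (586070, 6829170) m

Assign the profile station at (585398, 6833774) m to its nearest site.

Slate

Squared distances to each site:
Magenta: 84535933.000; Indigo: 190346773.000; Teal: 79005229.000; Coral: 201750772.000; Amber: 33340874.000; Cyan: 208339045.000; Red: 225574925.000; Slate: 21648400.000.
Minimum at Slate.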